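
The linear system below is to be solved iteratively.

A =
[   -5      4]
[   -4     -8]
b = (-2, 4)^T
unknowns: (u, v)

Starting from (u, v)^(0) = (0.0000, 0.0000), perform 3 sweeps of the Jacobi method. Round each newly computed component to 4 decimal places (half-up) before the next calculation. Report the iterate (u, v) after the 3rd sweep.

(-0.1600, -0.5000)

Iteration 1:
  u = (-2 - (4)·0.0000) / (-5) = 0.4000
  v = (4 - (-4)·0.0000) / (-8) = -0.5000
Iteration 2:
  u = (-2 - (4)·-0.5000) / (-5) = 0.0000
  v = (4 - (-4)·0.4000) / (-8) = -0.7000
Iteration 3:
  u = (-2 - (4)·-0.7000) / (-5) = -0.1600
  v = (4 - (-4)·0.0000) / (-8) = -0.5000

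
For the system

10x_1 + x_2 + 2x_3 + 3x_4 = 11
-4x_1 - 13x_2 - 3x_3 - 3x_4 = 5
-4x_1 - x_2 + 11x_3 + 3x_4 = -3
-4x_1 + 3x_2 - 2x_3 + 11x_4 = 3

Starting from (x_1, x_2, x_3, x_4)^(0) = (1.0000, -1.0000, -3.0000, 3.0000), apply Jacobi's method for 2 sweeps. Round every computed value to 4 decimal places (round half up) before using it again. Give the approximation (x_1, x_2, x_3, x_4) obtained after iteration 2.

Iteration 1:
  x_1 = (11 - (1)·-1.0000 - (2)·-3.0000 - (3)·3.0000) / (10) = 0.9000
  x_2 = (5 - (-4)·1.0000 - (-3)·-3.0000 - (-3)·3.0000) / (-13) = -0.6923
  x_3 = (-3 - (-4)·1.0000 - (-1)·-1.0000 - (3)·3.0000) / (11) = -0.8182
  x_4 = (3 - (-4)·1.0000 - (3)·-1.0000 - (-2)·-3.0000) / (11) = 0.3636
Iteration 2:
  x_1 = (11 - (1)·-0.6923 - (2)·-0.8182 - (3)·0.3636) / (10) = 1.2238
  x_2 = (5 - (-4)·0.9000 - (-3)·-0.8182 - (-3)·0.3636) / (-13) = -0.5566
  x_3 = (-3 - (-4)·0.9000 - (-1)·-0.6923 - (3)·0.3636) / (11) = -0.1076
  x_4 = (3 - (-4)·0.9000 - (3)·-0.6923 - (-2)·-0.8182) / (11) = 0.6400

(1.2238, -0.5566, -0.1076, 0.6400)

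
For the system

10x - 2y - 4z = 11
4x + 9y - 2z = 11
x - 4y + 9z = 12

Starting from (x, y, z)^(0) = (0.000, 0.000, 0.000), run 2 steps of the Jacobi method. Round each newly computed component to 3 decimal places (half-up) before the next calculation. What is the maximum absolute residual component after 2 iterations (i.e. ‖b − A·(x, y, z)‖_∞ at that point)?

Iteration 1:
  x = (11 - (-2)·0.000 - (-4)·0.000) / (10) = 1.100
  y = (11 - (4)·0.000 - (-2)·0.000) / (9) = 1.222
  z = (12 - (1)·0.000 - (-4)·0.000) / (9) = 1.333
Iteration 2:
  x = (11 - (-2)·1.222 - (-4)·1.333) / (10) = 1.878
  y = (11 - (4)·1.100 - (-2)·1.333) / (9) = 1.030
  z = (12 - (1)·1.100 - (-4)·1.222) / (9) = 1.754
Residual b − A·x = (1.296, -2.274, -1.544); ∞-norm = 2.274

2.274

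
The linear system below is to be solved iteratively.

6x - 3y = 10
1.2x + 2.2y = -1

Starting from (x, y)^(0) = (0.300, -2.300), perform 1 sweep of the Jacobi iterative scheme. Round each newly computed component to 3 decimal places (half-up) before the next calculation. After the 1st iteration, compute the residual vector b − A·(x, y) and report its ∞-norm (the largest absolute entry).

Iteration 1:
  x = (10 - (-3)·-2.300) / (6) = 0.517
  y = (-1 - (1.2)·0.300) / (2.2) = -0.618
Residual b − A·x = (5.044, -0.261); ∞-norm = 5.044

5.044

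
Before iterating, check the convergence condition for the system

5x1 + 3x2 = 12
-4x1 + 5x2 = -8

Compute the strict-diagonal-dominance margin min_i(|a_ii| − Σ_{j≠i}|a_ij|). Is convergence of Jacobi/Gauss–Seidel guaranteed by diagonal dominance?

1

row 1: |5| − (3) = 2
row 2: |5| − (4) = 1
minimum over rows = 1 → strictly diagonally dominant (convergence guaranteed)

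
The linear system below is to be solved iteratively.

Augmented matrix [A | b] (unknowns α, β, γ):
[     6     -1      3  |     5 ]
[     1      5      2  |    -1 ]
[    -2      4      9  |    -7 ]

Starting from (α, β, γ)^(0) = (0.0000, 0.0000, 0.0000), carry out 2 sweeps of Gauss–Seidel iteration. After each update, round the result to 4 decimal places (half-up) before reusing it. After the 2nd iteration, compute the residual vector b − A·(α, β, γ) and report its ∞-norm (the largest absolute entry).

0.2270

Iteration 1:
  α = (5 - (-1)·0.0000 - (3)·0.0000) / (6) = 0.8333
  β = (-1 - (1)·0.8333 - (2)·0.0000) / (5) = -0.3667
  γ = (-7 - (-2)·0.8333 - (4)·-0.3667) / (9) = -0.4296
Iteration 2:
  α = (5 - (-1)·-0.3667 - (3)·-0.4296) / (6) = 0.9870
  β = (-1 - (1)·0.9870 - (2)·-0.4296) / (5) = -0.2256
  γ = (-7 - (-2)·0.9870 - (4)·-0.2256) / (9) = -0.4582
Residual b − A·x = (0.2270, 0.0574, 0.0002); ∞-norm = 0.2270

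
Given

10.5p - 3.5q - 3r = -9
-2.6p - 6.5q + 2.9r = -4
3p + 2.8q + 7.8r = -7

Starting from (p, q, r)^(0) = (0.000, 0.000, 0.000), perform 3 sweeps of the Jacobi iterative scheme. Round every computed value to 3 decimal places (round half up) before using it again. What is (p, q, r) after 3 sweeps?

Iteration 1:
  p = (-9 - (-3.5)·0.000 - (-3)·0.000) / (10.5) = -0.857
  q = (-4 - (-2.6)·0.000 - (2.9)·0.000) / (-6.5) = 0.615
  r = (-7 - (3)·0.000 - (2.8)·0.000) / (7.8) = -0.897
Iteration 2:
  p = (-9 - (-3.5)·0.615 - (-3)·-0.897) / (10.5) = -0.908
  q = (-4 - (-2.6)·-0.857 - (2.9)·-0.897) / (-6.5) = 0.558
  r = (-7 - (3)·-0.857 - (2.8)·0.615) / (7.8) = -0.789
Iteration 3:
  p = (-9 - (-3.5)·0.558 - (-3)·-0.789) / (10.5) = -0.897
  q = (-4 - (-2.6)·-0.908 - (2.9)·-0.789) / (-6.5) = 0.627
  r = (-7 - (3)·-0.908 - (2.8)·0.558) / (7.8) = -0.749

(-0.897, 0.627, -0.749)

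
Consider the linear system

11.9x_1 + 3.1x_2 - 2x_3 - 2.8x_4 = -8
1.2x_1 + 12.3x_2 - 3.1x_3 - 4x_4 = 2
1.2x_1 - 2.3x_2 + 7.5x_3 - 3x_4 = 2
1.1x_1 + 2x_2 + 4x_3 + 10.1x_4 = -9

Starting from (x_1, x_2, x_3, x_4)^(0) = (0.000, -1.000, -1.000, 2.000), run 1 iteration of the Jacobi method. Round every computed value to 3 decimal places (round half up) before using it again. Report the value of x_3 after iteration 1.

Iteration 1:
  x_1 = (-8 - (3.1)·-1.000 - (-2)·-1.000 - (-2.8)·2.000) / (11.9) = -0.109
  x_2 = (2 - (1.2)·0.000 - (-3.1)·-1.000 - (-4)·2.000) / (12.3) = 0.561
  x_3 = (2 - (1.2)·0.000 - (-2.3)·-1.000 - (-3)·2.000) / (7.5) = 0.760
  x_4 = (-9 - (1.1)·0.000 - (2)·-1.000 - (4)·-1.000) / (10.1) = -0.297

0.760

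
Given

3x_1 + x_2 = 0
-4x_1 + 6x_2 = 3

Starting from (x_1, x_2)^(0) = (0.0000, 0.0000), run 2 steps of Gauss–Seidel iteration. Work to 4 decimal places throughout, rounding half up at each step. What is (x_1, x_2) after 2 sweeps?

(-0.1667, 0.3889)

Iteration 1:
  x_1 = (0 - (1)·0.0000) / (3) = 0.0000
  x_2 = (3 - (-4)·0.0000) / (6) = 0.5000
Iteration 2:
  x_1 = (0 - (1)·0.5000) / (3) = -0.1667
  x_2 = (3 - (-4)·-0.1667) / (6) = 0.3889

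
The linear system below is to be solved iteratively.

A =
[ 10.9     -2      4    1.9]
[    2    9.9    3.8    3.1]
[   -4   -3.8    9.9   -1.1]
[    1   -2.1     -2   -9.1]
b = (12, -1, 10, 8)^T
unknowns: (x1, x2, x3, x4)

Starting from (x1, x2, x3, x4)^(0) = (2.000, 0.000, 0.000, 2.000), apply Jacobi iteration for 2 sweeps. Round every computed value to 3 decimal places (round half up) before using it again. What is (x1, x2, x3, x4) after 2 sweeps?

(0.260, -0.830, 0.807, -0.984)

Iteration 1:
  x1 = (12 - (-2)·0.000 - (4)·0.000 - (1.9)·2.000) / (10.9) = 0.752
  x2 = (-1 - (2)·2.000 - (3.8)·0.000 - (3.1)·2.000) / (9.9) = -1.131
  x3 = (10 - (-4)·2.000 - (-3.8)·0.000 - (-1.1)·2.000) / (9.9) = 2.040
  x4 = (8 - (1)·2.000 - (-2.1)·0.000 - (-2)·0.000) / (-9.1) = -0.659
Iteration 2:
  x1 = (12 - (-2)·-1.131 - (4)·2.040 - (1.9)·-0.659) / (10.9) = 0.260
  x2 = (-1 - (2)·0.752 - (3.8)·2.040 - (3.1)·-0.659) / (9.9) = -0.830
  x3 = (10 - (-4)·0.752 - (-3.8)·-1.131 - (-1.1)·-0.659) / (9.9) = 0.807
  x4 = (8 - (1)·0.752 - (-2.1)·-1.131 - (-2)·2.040) / (-9.1) = -0.984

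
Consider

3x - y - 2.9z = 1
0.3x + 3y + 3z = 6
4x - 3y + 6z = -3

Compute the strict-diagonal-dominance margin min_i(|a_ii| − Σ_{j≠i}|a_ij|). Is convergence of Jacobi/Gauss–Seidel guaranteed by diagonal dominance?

row 1: |3| − (1+2.9) = -0.9
row 2: |3| − (0.3+3) = -0.3
row 3: |6| − (4+3) = -1
minimum over rows = -1 → not strictly diagonally dominant

-1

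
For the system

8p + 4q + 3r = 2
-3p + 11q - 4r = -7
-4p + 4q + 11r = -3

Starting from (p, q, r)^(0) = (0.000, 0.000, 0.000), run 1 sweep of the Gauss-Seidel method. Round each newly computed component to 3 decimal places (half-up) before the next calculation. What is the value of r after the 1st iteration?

Iteration 1:
  p = (2 - (4)·0.000 - (3)·0.000) / (8) = 0.250
  q = (-7 - (-3)·0.250 - (-4)·0.000) / (11) = -0.568
  r = (-3 - (-4)·0.250 - (4)·-0.568) / (11) = 0.025

0.025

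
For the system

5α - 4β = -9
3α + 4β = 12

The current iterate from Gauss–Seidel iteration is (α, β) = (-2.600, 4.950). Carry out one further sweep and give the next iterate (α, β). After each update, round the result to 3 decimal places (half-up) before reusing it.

One sweep:
  α = (-9 - (-4)·4.950) / (5) = 2.160
  β = (12 - (3)·2.160) / (4) = 1.380

(2.160, 1.380)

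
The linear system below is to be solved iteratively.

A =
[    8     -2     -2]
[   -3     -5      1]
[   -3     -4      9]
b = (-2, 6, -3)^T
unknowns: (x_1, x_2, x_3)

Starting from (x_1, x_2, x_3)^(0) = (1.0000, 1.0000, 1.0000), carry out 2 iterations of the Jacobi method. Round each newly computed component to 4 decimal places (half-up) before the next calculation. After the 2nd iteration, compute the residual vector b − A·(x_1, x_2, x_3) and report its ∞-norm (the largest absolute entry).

2.1332

Iteration 1:
  x_1 = (-2 - (-2)·1.0000 - (-2)·1.0000) / (8) = 0.2500
  x_2 = (6 - (-3)·1.0000 - (1)·1.0000) / (-5) = -1.6000
  x_3 = (-3 - (-3)·1.0000 - (-4)·1.0000) / (9) = 0.4444
Iteration 2:
  x_1 = (-2 - (-2)·-1.6000 - (-2)·0.4444) / (8) = -0.5389
  x_2 = (6 - (-3)·0.2500 - (1)·0.4444) / (-5) = -1.2611
  x_3 = (-3 - (-3)·0.2500 - (-4)·-1.6000) / (9) = -0.9611
Residual b − A·x = (-2.1332, -0.9611, -1.0112); ∞-norm = 2.1332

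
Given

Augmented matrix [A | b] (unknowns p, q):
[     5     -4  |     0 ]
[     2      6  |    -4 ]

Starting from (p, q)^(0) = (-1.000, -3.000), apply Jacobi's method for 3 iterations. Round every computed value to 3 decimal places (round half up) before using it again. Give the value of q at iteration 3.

Iteration 1:
  p = (0 - (-4)·-3.000) / (5) = -2.400
  q = (-4 - (2)·-1.000) / (6) = -0.333
Iteration 2:
  p = (0 - (-4)·-0.333) / (5) = -0.266
  q = (-4 - (2)·-2.400) / (6) = 0.133
Iteration 3:
  p = (0 - (-4)·0.133) / (5) = 0.106
  q = (-4 - (2)·-0.266) / (6) = -0.578

-0.578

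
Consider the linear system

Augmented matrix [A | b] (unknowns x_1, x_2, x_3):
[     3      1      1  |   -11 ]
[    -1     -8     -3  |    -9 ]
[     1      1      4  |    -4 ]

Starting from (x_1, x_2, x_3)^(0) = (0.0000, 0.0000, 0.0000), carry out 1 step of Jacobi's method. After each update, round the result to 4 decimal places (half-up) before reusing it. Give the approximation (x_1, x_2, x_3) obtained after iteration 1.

Iteration 1:
  x_1 = (-11 - (1)·0.0000 - (1)·0.0000) / (3) = -3.6667
  x_2 = (-9 - (-1)·0.0000 - (-3)·0.0000) / (-8) = 1.1250
  x_3 = (-4 - (1)·0.0000 - (1)·0.0000) / (4) = -1.0000

(-3.6667, 1.1250, -1.0000)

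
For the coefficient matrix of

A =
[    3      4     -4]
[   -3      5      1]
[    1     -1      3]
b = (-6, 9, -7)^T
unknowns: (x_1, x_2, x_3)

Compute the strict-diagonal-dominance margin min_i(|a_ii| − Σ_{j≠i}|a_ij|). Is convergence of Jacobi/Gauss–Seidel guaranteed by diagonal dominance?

row 1: |3| − (4+4) = -5
row 2: |5| − (3+1) = 1
row 3: |3| − (1+1) = 1
minimum over rows = -5 → not strictly diagonally dominant

-5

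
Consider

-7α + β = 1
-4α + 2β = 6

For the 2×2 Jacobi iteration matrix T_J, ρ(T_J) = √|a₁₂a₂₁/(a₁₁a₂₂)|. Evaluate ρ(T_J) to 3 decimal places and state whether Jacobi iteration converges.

0.535

a₁₂a₂₁/(a₁₁a₂₂) = (1)·(-4) / ((-7)·(2)) = 0.285714
ρ = √|0.285714| = √0.285714 = 0.535
ρ < 1, so Jacobi converges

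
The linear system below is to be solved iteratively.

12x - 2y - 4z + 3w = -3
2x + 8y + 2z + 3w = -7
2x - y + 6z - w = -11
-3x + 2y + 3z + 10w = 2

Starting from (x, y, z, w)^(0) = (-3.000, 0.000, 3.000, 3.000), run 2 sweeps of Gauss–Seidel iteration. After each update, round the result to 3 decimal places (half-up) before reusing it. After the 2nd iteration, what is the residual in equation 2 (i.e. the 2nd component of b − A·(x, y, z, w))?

Iteration 1:
  x = (-3 - (-2)·0.000 - (-4)·3.000 - (3)·3.000) / (12) = 0.000
  y = (-7 - (2)·0.000 - (2)·3.000 - (3)·3.000) / (8) = -2.750
  z = (-11 - (2)·0.000 - (-1)·-2.750 - (-1)·3.000) / (6) = -1.792
  w = (2 - (-3)·0.000 - (2)·-2.750 - (3)·-1.792) / (10) = 1.288
Iteration 2:
  x = (-3 - (-2)·-2.750 - (-4)·-1.792 - (3)·1.288) / (12) = -1.628
  y = (-7 - (2)·-1.628 - (2)·-1.792 - (3)·1.288) / (8) = -0.503
  z = (-11 - (2)·-1.628 - (-1)·-0.503 - (-1)·1.288) / (6) = -1.160
  w = (2 - (-3)·-1.628 - (2)·-0.503 - (3)·-1.160) / (10) = 0.160
Residual b − A·x = (10.410, 2.120, -1.127, 0.002)

2.120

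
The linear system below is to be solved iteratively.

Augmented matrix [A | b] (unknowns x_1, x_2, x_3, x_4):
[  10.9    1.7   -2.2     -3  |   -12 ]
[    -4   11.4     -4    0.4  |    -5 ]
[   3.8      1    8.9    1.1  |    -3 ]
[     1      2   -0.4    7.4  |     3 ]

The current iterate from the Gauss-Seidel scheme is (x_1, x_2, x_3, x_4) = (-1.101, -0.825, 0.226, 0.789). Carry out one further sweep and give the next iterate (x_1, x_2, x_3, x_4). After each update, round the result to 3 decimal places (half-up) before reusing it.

(-0.709, -0.636, -0.060, 0.670)

One sweep:
  x_1 = (-12 - (1.7)·-0.825 - (-2.2)·0.226 - (-3)·0.789) / (10.9) = -0.709
  x_2 = (-5 - (-4)·-0.709 - (-4)·0.226 - (0.4)·0.789) / (11.4) = -0.636
  x_3 = (-3 - (3.8)·-0.709 - (1)·-0.636 - (1.1)·0.789) / (8.9) = -0.060
  x_4 = (3 - (1)·-0.709 - (2)·-0.636 - (-0.4)·-0.060) / (7.4) = 0.670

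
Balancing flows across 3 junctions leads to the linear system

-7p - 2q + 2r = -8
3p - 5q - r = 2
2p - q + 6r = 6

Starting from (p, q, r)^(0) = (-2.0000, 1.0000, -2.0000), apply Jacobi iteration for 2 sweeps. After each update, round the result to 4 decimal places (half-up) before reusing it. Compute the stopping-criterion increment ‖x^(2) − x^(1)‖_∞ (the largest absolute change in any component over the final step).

Iteration 1:
  p = (-8 - (-2)·1.0000 - (2)·-2.0000) / (-7) = 0.2857
  q = (2 - (3)·-2.0000 - (-1)·-2.0000) / (-5) = -1.2000
  r = (6 - (2)·-2.0000 - (-1)·1.0000) / (6) = 1.8333
Iteration 2:
  p = (-8 - (-2)·-1.2000 - (2)·1.8333) / (-7) = 2.0095
  q = (2 - (3)·0.2857 - (-1)·1.8333) / (-5) = -0.5952
  r = (6 - (2)·0.2857 - (-1)·-1.2000) / (6) = 0.7048
Change: (1.7238, 0.6048, -1.1285) → max |·| = 1.7238

1.7238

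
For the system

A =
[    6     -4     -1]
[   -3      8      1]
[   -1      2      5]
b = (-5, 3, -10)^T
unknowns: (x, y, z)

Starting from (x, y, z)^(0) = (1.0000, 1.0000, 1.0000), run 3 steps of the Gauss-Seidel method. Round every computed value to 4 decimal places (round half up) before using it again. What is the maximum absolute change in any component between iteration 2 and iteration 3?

0.0301

Iteration 1:
  x = (-5 - (-4)·1.0000 - (-1)·1.0000) / (6) = 0.0000
  y = (3 - (-3)·0.0000 - (1)·1.0000) / (8) = 0.2500
  z = (-10 - (-1)·0.0000 - (2)·0.2500) / (5) = -2.1000
Iteration 2:
  x = (-5 - (-4)·0.2500 - (-1)·-2.1000) / (6) = -1.0167
  y = (3 - (-3)·-1.0167 - (1)·-2.1000) / (8) = 0.2562
  z = (-10 - (-1)·-1.0167 - (2)·0.2562) / (5) = -2.3058
Iteration 3:
  x = (-5 - (-4)·0.2562 - (-1)·-2.3058) / (6) = -1.0468
  y = (3 - (-3)·-1.0468 - (1)·-2.3058) / (8) = 0.2707
  z = (-10 - (-1)·-1.0468 - (2)·0.2707) / (5) = -2.3176
Change: (-0.0301, 0.0145, -0.0118) → max |·| = 0.0301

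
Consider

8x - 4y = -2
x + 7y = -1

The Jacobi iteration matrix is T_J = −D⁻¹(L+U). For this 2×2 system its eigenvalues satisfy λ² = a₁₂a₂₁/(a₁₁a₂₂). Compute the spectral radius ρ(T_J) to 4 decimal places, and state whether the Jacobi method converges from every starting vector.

0.2673

a₁₂a₂₁/(a₁₁a₂₂) = (-4)·(1) / ((8)·(7)) = -0.071429
ρ = √|-0.071429| = √0.071429 = 0.2673
ρ < 1, so Jacobi converges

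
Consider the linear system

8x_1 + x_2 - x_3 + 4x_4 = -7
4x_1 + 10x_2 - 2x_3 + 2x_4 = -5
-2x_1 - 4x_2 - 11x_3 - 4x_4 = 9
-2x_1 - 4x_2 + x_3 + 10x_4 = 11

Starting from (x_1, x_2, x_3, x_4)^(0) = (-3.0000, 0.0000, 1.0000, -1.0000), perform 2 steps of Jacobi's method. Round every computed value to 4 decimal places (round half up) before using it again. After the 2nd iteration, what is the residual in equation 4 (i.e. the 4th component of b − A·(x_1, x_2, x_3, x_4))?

-6.7402

Iteration 1:
  x_1 = (-7 - (1)·0.0000 - (-1)·1.0000 - (4)·-1.0000) / (8) = -0.2500
  x_2 = (-5 - (4)·-3.0000 - (-2)·1.0000 - (2)·-1.0000) / (10) = 1.1000
  x_3 = (9 - (-2)·-3.0000 - (-4)·0.0000 - (-4)·-1.0000) / (-11) = 0.0909
  x_4 = (11 - (-2)·-3.0000 - (-4)·0.0000 - (1)·1.0000) / (10) = 0.4000
Iteration 2:
  x_1 = (-7 - (1)·1.1000 - (-1)·0.0909 - (4)·0.4000) / (8) = -1.2011
  x_2 = (-5 - (4)·-0.2500 - (-2)·0.0909 - (2)·0.4000) / (10) = -0.4618
  x_3 = (9 - (-2)·-0.2500 - (-4)·1.1000 - (-4)·0.4000) / (-11) = -1.3182
  x_4 = (11 - (-2)·-0.2500 - (-4)·1.1000 - (1)·0.0909) / (10) = 1.4809
Residual b − A·x = (-4.1712, -1.1758, -3.8260, -6.7402)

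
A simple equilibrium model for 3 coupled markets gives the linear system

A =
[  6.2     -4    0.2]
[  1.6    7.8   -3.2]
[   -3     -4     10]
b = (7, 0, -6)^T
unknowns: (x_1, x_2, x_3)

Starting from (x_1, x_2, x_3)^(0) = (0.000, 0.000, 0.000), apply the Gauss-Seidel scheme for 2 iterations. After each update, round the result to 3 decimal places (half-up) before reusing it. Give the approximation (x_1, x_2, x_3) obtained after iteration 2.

(0.991, -0.349, -0.442)

Iteration 1:
  x_1 = (7 - (-4)·0.000 - (0.2)·0.000) / (6.2) = 1.129
  x_2 = (0 - (1.6)·1.129 - (-3.2)·0.000) / (7.8) = -0.232
  x_3 = (-6 - (-3)·1.129 - (-4)·-0.232) / (10) = -0.354
Iteration 2:
  x_1 = (7 - (-4)·-0.232 - (0.2)·-0.354) / (6.2) = 0.991
  x_2 = (0 - (1.6)·0.991 - (-3.2)·-0.354) / (7.8) = -0.349
  x_3 = (-6 - (-3)·0.991 - (-4)·-0.349) / (10) = -0.442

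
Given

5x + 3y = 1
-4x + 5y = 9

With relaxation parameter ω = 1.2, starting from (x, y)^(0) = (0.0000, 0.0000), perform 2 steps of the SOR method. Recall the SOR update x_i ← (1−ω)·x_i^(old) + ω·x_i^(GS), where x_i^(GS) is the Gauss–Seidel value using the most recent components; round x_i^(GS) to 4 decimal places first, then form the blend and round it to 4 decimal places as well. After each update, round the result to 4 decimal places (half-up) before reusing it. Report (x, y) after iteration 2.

Iteration 1:
  x: GS value = (1 - (3)·0.0000) / (5) = 0.2000;  x ← (1−ω)·0.0000 + ω·0.2000 = 0.2400
  y: GS value = (9 - (-4)·0.2400) / (5) = 1.9920;  y ← (1−ω)·0.0000 + ω·1.9920 = 2.3904
Iteration 2:
  x: GS value = (1 - (3)·2.3904) / (5) = -1.2342;  x ← (1−ω)·0.2400 + ω·-1.2342 = -1.5290
  y: GS value = (9 - (-4)·-1.5290) / (5) = 0.5768;  y ← (1−ω)·2.3904 + ω·0.5768 = 0.2141

(-1.5290, 0.2141)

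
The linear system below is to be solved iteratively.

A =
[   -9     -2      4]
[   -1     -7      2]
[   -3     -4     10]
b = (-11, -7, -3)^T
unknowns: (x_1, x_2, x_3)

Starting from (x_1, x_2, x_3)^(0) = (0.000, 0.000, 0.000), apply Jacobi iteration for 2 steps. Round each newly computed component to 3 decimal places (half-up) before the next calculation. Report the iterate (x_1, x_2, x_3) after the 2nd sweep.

Iteration 1:
  x_1 = (-11 - (-2)·0.000 - (4)·0.000) / (-9) = 1.222
  x_2 = (-7 - (-1)·0.000 - (2)·0.000) / (-7) = 1.000
  x_3 = (-3 - (-3)·0.000 - (-4)·0.000) / (10) = -0.300
Iteration 2:
  x_1 = (-11 - (-2)·1.000 - (4)·-0.300) / (-9) = 0.867
  x_2 = (-7 - (-1)·1.222 - (2)·-0.300) / (-7) = 0.740
  x_3 = (-3 - (-3)·1.222 - (-4)·1.000) / (10) = 0.467

(0.867, 0.740, 0.467)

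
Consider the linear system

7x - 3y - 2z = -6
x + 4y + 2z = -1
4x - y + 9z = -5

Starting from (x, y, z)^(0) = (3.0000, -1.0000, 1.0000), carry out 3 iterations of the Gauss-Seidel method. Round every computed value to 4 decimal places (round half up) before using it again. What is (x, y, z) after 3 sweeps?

Iteration 1:
  x = (-6 - (-3)·-1.0000 - (-2)·1.0000) / (7) = -1.0000
  y = (-1 - (1)·-1.0000 - (2)·1.0000) / (4) = -0.5000
  z = (-5 - (4)·-1.0000 - (-1)·-0.5000) / (9) = -0.1667
Iteration 2:
  x = (-6 - (-3)·-0.5000 - (-2)·-0.1667) / (7) = -1.1191
  y = (-1 - (1)·-1.1191 - (2)·-0.1667) / (4) = 0.1131
  z = (-5 - (4)·-1.1191 - (-1)·0.1131) / (9) = -0.0456
Iteration 3:
  x = (-6 - (-3)·0.1131 - (-2)·-0.0456) / (7) = -0.8217
  y = (-1 - (1)·-0.8217 - (2)·-0.0456) / (4) = -0.0218
  z = (-5 - (4)·-0.8217 - (-1)·-0.0218) / (9) = -0.1928

(-0.8217, -0.0218, -0.1928)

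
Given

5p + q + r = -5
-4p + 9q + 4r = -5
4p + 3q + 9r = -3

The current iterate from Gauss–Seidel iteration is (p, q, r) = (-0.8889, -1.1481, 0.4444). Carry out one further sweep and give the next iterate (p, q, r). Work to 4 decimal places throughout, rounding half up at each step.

(-0.8593, -1.1350, 0.4269)

One sweep:
  p = (-5 - (1)·-1.1481 - (1)·0.4444) / (5) = -0.8593
  q = (-5 - (-4)·-0.8593 - (4)·0.4444) / (9) = -1.1350
  r = (-3 - (4)·-0.8593 - (3)·-1.1350) / (9) = 0.4269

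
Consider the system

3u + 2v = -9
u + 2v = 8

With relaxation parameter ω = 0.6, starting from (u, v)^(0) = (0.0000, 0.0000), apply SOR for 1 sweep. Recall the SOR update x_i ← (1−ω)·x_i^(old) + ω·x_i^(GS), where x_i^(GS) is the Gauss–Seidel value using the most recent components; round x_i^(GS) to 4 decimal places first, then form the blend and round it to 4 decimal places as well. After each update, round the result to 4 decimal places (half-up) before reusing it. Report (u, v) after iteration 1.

Iteration 1:
  u: GS value = (-9 - (2)·0.0000) / (3) = -3.0000;  u ← (1−ω)·0.0000 + ω·-3.0000 = -1.8000
  v: GS value = (8 - (1)·-1.8000) / (2) = 4.9000;  v ← (1−ω)·0.0000 + ω·4.9000 = 2.9400

(-1.8000, 2.9400)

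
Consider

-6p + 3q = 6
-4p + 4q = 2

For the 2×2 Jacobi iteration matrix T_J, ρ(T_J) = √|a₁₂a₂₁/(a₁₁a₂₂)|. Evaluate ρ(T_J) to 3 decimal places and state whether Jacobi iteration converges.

a₁₂a₂₁/(a₁₁a₂₂) = (3)·(-4) / ((-6)·(4)) = 0.500000
ρ = √|0.500000| = √0.500000 = 0.707
ρ < 1, so Jacobi converges

0.707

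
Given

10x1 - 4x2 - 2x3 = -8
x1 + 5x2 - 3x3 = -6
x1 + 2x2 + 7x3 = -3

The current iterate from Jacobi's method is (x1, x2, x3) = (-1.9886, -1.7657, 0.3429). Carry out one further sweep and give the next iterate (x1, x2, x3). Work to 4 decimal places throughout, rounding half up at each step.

One sweep:
  x1 = (-8 - (-4)·-1.7657 - (-2)·0.3429) / (10) = -1.4377
  x2 = (-6 - (1)·-1.9886 - (-3)·0.3429) / (5) = -0.5965
  x3 = (-3 - (1)·-1.9886 - (2)·-1.7657) / (7) = 0.3600

(-1.4377, -0.5965, 0.3600)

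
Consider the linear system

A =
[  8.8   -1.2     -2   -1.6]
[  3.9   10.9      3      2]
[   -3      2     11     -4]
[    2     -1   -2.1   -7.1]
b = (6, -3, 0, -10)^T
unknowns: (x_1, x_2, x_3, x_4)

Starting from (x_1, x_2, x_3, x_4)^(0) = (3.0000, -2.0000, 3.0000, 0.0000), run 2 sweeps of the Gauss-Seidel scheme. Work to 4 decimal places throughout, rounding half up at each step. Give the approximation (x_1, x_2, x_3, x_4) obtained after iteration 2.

(0.9273, -1.0860, 1.0895, 1.5004)

Iteration 1:
  x_1 = (6 - (-1.2)·-2.0000 - (-2)·3.0000 - (-1.6)·0.0000) / (8.8) = 1.0909
  x_2 = (-3 - (3.9)·1.0909 - (3)·3.0000 - (2)·0.0000) / (10.9) = -1.4912
  x_3 = (0 - (-3)·1.0909 - (2)·-1.4912 - (-4)·0.0000) / (11) = 0.5686
  x_4 = (-10 - (2)·1.0909 - (-1)·-1.4912 - (-2.1)·0.5686) / (-7.1) = 1.7576
Iteration 2:
  x_1 = (6 - (-1.2)·-1.4912 - (-2)·0.5686 - (-1.6)·1.7576) / (8.8) = 0.9273
  x_2 = (-3 - (3.9)·0.9273 - (3)·0.5686 - (2)·1.7576) / (10.9) = -1.0860
  x_3 = (0 - (-3)·0.9273 - (2)·-1.0860 - (-4)·1.7576) / (11) = 1.0895
  x_4 = (-10 - (2)·0.9273 - (-1)·-1.0860 - (-2.1)·1.0895) / (-7.1) = 1.5004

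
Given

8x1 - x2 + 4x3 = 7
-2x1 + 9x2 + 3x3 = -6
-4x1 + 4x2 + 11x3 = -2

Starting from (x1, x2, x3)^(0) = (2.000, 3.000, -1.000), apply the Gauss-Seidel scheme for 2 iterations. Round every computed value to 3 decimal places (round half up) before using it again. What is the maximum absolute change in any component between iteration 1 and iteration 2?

Iteration 1:
  x1 = (7 - (-1)·3.000 - (4)·-1.000) / (8) = 1.750
  x2 = (-6 - (-2)·1.750 - (3)·-1.000) / (9) = 0.056
  x3 = (-2 - (-4)·1.750 - (4)·0.056) / (11) = 0.434
Iteration 2:
  x1 = (7 - (-1)·0.056 - (4)·0.434) / (8) = 0.665
  x2 = (-6 - (-2)·0.665 - (3)·0.434) / (9) = -0.664
  x3 = (-2 - (-4)·0.665 - (4)·-0.664) / (11) = 0.301
Change: (-1.085, -0.720, -0.133) → max |·| = 1.085

1.085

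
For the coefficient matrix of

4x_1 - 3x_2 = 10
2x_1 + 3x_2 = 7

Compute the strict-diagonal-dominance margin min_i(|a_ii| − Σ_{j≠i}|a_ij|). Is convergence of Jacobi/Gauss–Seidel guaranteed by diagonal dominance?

row 1: |4| − (3) = 1
row 2: |3| − (2) = 1
minimum over rows = 1 → strictly diagonally dominant (convergence guaranteed)

1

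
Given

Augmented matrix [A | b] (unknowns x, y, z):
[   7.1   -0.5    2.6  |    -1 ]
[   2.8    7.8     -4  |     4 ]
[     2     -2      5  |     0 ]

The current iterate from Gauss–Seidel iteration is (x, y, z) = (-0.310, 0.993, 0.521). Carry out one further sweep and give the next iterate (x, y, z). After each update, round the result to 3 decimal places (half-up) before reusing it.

(-0.262, 0.874, 0.454)

One sweep:
  x = (-1 - (-0.5)·0.993 - (2.6)·0.521) / (7.1) = -0.262
  y = (4 - (2.8)·-0.262 - (-4)·0.521) / (7.8) = 0.874
  z = (0 - (2)·-0.262 - (-2)·0.874) / (5) = 0.454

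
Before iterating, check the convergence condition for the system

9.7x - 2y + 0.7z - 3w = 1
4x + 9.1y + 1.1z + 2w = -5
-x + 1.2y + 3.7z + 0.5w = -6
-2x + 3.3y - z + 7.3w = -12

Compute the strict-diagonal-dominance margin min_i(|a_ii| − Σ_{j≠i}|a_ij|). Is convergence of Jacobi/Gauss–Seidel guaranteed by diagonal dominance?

1

row 1: |9.7| − (2+0.7+3) = 4
row 2: |9.1| − (4+1.1+2) = 2
row 3: |3.7| − (1+1.2+0.5) = 1
row 4: |7.3| − (2+3.3+1) = 1
minimum over rows = 1 → strictly diagonally dominant (convergence guaranteed)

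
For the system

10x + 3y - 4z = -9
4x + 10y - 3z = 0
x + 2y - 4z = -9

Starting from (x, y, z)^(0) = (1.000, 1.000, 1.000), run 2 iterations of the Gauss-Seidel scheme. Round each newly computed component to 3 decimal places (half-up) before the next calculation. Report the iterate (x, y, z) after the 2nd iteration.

Iteration 1:
  x = (-9 - (3)·1.000 - (-4)·1.000) / (10) = -0.800
  y = (0 - (4)·-0.800 - (-3)·1.000) / (10) = 0.620
  z = (-9 - (1)·-0.800 - (2)·0.620) / (-4) = 2.360
Iteration 2:
  x = (-9 - (3)·0.620 - (-4)·2.360) / (10) = -0.142
  y = (0 - (4)·-0.142 - (-3)·2.360) / (10) = 0.765
  z = (-9 - (1)·-0.142 - (2)·0.765) / (-4) = 2.597

(-0.142, 0.765, 2.597)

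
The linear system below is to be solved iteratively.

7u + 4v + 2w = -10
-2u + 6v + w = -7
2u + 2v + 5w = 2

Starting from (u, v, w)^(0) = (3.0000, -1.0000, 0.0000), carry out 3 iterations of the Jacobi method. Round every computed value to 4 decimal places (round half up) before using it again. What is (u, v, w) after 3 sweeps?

Iteration 1:
  u = (-10 - (4)·-1.0000 - (2)·0.0000) / (7) = -0.8571
  v = (-7 - (-2)·3.0000 - (1)·0.0000) / (6) = -0.1667
  w = (2 - (2)·3.0000 - (2)·-1.0000) / (5) = -0.4000
Iteration 2:
  u = (-10 - (4)·-0.1667 - (2)·-0.4000) / (7) = -1.2190
  v = (-7 - (-2)·-0.8571 - (1)·-0.4000) / (6) = -1.3857
  w = (2 - (2)·-0.8571 - (2)·-0.1667) / (5) = 0.8095
Iteration 3:
  u = (-10 - (4)·-1.3857 - (2)·0.8095) / (7) = -0.8680
  v = (-7 - (-2)·-1.2190 - (1)·0.8095) / (6) = -1.7079
  w = (2 - (2)·-1.2190 - (2)·-1.3857) / (5) = 1.4419

(-0.8680, -1.7079, 1.4419)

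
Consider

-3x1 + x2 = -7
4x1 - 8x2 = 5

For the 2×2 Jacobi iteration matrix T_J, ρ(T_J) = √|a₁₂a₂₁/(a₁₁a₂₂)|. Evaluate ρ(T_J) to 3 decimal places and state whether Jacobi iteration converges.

0.408

a₁₂a₂₁/(a₁₁a₂₂) = (1)·(4) / ((-3)·(-8)) = 0.166667
ρ = √|0.166667| = √0.166667 = 0.408
ρ < 1, so Jacobi converges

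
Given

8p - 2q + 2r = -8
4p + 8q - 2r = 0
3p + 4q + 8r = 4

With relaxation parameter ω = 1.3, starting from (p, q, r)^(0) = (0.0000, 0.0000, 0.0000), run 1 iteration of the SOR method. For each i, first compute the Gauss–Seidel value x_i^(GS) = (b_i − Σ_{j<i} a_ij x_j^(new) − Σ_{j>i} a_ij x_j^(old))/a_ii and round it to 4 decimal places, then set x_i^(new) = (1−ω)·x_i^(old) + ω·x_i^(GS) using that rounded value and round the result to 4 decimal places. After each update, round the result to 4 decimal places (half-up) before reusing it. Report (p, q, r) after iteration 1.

(-1.3000, 0.8450, 0.7345)

Iteration 1:
  p: GS value = (-8 - (-2)·0.0000 - (2)·0.0000) / (8) = -1.0000;  p ← (1−ω)·0.0000 + ω·-1.0000 = -1.3000
  q: GS value = (0 - (4)·-1.3000 - (-2)·0.0000) / (8) = 0.6500;  q ← (1−ω)·0.0000 + ω·0.6500 = 0.8450
  r: GS value = (4 - (3)·-1.3000 - (4)·0.8450) / (8) = 0.5650;  r ← (1−ω)·0.0000 + ω·0.5650 = 0.7345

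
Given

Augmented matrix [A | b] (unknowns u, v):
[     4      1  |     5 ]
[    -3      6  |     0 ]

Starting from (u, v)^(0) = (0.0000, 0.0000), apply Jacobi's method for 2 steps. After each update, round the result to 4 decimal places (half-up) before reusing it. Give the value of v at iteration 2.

Iteration 1:
  u = (5 - (1)·0.0000) / (4) = 1.2500
  v = (0 - (-3)·0.0000) / (6) = 0.0000
Iteration 2:
  u = (5 - (1)·0.0000) / (4) = 1.2500
  v = (0 - (-3)·1.2500) / (6) = 0.6250

0.6250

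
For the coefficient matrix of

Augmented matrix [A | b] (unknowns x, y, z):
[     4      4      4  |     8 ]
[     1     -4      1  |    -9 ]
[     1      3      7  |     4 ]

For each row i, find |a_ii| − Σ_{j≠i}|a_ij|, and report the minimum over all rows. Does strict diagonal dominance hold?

row 1: |4| − (4+4) = -4
row 2: |-4| − (1+1) = 2
row 3: |7| − (1+3) = 3
minimum over rows = -4 → not strictly diagonally dominant

-4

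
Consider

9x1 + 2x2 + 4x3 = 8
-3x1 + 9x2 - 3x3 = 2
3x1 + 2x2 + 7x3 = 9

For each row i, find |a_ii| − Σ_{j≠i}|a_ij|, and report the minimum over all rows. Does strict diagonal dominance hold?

row 1: |9| − (2+4) = 3
row 2: |9| − (3+3) = 3
row 3: |7| − (3+2) = 2
minimum over rows = 2 → strictly diagonally dominant (convergence guaranteed)

2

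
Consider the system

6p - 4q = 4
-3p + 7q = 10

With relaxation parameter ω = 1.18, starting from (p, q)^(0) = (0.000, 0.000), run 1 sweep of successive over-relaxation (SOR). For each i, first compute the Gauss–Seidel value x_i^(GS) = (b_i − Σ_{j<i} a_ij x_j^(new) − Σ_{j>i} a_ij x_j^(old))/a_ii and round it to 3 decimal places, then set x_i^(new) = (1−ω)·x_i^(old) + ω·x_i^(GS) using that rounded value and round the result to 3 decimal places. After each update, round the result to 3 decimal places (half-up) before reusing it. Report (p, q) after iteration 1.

Iteration 1:
  p: GS value = (4 - (-4)·0.000) / (6) = 0.667;  p ← (1−ω)·0.000 + ω·0.667 = 0.787
  q: GS value = (10 - (-3)·0.787) / (7) = 1.766;  q ← (1−ω)·0.000 + ω·1.766 = 2.084

(0.787, 2.084)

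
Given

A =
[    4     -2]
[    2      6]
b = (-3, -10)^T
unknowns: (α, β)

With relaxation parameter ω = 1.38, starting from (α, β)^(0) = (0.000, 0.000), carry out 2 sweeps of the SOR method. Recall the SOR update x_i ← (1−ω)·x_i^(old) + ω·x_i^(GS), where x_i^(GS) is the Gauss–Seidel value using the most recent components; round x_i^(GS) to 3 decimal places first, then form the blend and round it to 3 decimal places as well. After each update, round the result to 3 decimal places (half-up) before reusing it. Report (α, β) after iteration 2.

(-1.900, -0.732)

Iteration 1:
  α: GS value = (-3 - (-2)·0.000) / (4) = -0.750;  α ← (1−ω)·0.000 + ω·-0.750 = -1.035
  β: GS value = (-10 - (2)·-1.035) / (6) = -1.322;  β ← (1−ω)·0.000 + ω·-1.322 = -1.824
Iteration 2:
  α: GS value = (-3 - (-2)·-1.824) / (4) = -1.662;  α ← (1−ω)·-1.035 + ω·-1.662 = -1.900
  β: GS value = (-10 - (2)·-1.900) / (6) = -1.033;  β ← (1−ω)·-1.824 + ω·-1.033 = -0.732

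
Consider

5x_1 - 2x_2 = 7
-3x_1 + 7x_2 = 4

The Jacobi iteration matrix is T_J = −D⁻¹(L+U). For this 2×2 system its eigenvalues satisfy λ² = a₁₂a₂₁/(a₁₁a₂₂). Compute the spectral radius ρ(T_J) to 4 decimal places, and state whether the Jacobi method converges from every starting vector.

0.4140

a₁₂a₂₁/(a₁₁a₂₂) = (-2)·(-3) / ((5)·(7)) = 0.171429
ρ = √|0.171429| = √0.171429 = 0.4140
ρ < 1, so Jacobi converges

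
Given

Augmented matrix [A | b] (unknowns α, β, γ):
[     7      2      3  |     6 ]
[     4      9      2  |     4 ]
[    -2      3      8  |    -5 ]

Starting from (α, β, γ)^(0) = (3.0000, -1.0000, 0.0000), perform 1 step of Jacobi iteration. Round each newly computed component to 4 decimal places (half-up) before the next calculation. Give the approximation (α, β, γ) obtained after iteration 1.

(1.1429, -0.8889, 0.5000)

Iteration 1:
  α = (6 - (2)·-1.0000 - (3)·0.0000) / (7) = 1.1429
  β = (4 - (4)·3.0000 - (2)·0.0000) / (9) = -0.8889
  γ = (-5 - (-2)·3.0000 - (3)·-1.0000) / (8) = 0.5000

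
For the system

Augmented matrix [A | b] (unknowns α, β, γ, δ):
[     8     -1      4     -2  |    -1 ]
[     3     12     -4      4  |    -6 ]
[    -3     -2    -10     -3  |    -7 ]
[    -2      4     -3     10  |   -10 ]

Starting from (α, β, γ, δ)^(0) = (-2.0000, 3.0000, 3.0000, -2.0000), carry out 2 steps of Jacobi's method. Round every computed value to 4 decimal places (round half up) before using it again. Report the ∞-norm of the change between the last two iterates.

Iteration 1:
  α = (-1 - (-1)·3.0000 - (4)·3.0000 - (-2)·-2.0000) / (8) = -1.7500
  β = (-6 - (3)·-2.0000 - (-4)·3.0000 - (4)·-2.0000) / (12) = 1.6667
  γ = (-7 - (-3)·-2.0000 - (-2)·3.0000 - (-3)·-2.0000) / (-10) = 1.3000
  δ = (-10 - (-2)·-2.0000 - (4)·3.0000 - (-3)·3.0000) / (10) = -1.7000
Iteration 2:
  α = (-1 - (-1)·1.6667 - (4)·1.3000 - (-2)·-1.7000) / (8) = -0.9917
  β = (-6 - (3)·-1.7500 - (-4)·1.3000 - (4)·-1.7000) / (12) = 0.9375
  γ = (-7 - (-3)·-1.7500 - (-2)·1.6667 - (-3)·-1.7000) / (-10) = 1.4017
  δ = (-10 - (-2)·-1.7500 - (4)·1.6667 - (-3)·1.3000) / (10) = -1.6267
Change: (0.7583, -0.7292, 0.1017, 0.0733) → max |·| = 0.7583

0.7583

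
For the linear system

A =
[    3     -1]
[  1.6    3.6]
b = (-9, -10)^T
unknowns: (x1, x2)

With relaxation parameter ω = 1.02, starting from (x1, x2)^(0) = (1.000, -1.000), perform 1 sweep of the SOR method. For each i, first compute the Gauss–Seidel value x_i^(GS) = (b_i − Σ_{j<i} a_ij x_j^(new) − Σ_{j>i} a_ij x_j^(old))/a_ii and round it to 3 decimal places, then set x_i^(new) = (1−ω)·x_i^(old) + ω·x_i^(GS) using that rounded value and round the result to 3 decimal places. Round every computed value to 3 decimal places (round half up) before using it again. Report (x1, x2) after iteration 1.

(-3.420, -1.263)

Iteration 1:
  x1: GS value = (-9 - (-1)·-1.000) / (3) = -3.333;  x1 ← (1−ω)·1.000 + ω·-3.333 = -3.420
  x2: GS value = (-10 - (1.6)·-3.420) / (3.6) = -1.258;  x2 ← (1−ω)·-1.000 + ω·-1.258 = -1.263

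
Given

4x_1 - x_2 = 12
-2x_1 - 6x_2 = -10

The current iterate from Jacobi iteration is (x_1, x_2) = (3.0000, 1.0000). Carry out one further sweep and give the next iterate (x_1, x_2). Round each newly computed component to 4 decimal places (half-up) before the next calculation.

(3.2500, 0.6667)

One sweep:
  x_1 = (12 - (-1)·1.0000) / (4) = 3.2500
  x_2 = (-10 - (-2)·3.0000) / (-6) = 0.6667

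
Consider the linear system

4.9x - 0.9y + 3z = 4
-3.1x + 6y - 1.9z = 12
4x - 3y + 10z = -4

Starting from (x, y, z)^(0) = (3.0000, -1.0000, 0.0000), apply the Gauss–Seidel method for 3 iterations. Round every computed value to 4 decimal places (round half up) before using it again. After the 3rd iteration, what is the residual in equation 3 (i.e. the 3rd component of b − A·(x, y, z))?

Iteration 1:
  x = (4 - (-0.9)·-1.0000 - (3)·0.0000) / (4.9) = 0.6327
  y = (12 - (-3.1)·0.6327 - (-1.9)·0.0000) / (6) = 2.3269
  z = (-4 - (4)·0.6327 - (-3)·2.3269) / (10) = 0.0450
Iteration 2:
  x = (4 - (-0.9)·2.3269 - (3)·0.0450) / (4.9) = 1.2162
  y = (12 - (-3.1)·1.2162 - (-1.9)·0.0450) / (6) = 2.6426
  z = (-4 - (4)·1.2162 - (-3)·2.6426) / (10) = -0.0937
Iteration 3:
  x = (4 - (-0.9)·2.6426 - (3)·-0.0937) / (4.9) = 1.3591
  y = (12 - (-3.1)·1.3591 - (-1.9)·-0.0937) / (6) = 2.6725
  z = (-4 - (4)·1.3591 - (-3)·2.6725) / (10) = -0.1419
Residual b − A·x = (0.1714, -0.0914, 0.0001)

0.0001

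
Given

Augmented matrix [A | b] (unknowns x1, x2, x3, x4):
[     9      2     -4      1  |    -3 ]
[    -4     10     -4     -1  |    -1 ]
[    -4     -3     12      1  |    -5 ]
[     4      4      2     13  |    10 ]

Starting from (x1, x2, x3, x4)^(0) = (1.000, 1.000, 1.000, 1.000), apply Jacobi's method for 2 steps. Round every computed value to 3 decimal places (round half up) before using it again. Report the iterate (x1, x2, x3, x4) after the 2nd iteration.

(-0.474, -0.156, -0.291, 0.579)

Iteration 1:
  x1 = (-3 - (2)·1.000 - (-4)·1.000 - (1)·1.000) / (9) = -0.222
  x2 = (-1 - (-4)·1.000 - (-4)·1.000 - (-1)·1.000) / (10) = 0.800
  x3 = (-5 - (-4)·1.000 - (-3)·1.000 - (1)·1.000) / (12) = 0.083
  x4 = (10 - (4)·1.000 - (4)·1.000 - (2)·1.000) / (13) = 0.000
Iteration 2:
  x1 = (-3 - (2)·0.800 - (-4)·0.083 - (1)·0.000) / (9) = -0.474
  x2 = (-1 - (-4)·-0.222 - (-4)·0.083 - (-1)·0.000) / (10) = -0.156
  x3 = (-5 - (-4)·-0.222 - (-3)·0.800 - (1)·0.000) / (12) = -0.291
  x4 = (10 - (4)·-0.222 - (4)·0.800 - (2)·0.083) / (13) = 0.579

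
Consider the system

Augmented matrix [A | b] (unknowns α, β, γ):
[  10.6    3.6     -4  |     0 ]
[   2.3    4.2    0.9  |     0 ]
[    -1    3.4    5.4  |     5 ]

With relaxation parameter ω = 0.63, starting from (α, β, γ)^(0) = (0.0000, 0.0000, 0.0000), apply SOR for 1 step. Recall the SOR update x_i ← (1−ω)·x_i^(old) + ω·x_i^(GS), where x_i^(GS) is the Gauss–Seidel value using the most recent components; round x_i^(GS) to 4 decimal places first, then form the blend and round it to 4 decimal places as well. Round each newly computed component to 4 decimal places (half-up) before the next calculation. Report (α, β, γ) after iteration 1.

(0.0000, 0.0000, 0.5833)

Iteration 1:
  α: GS value = (0 - (3.6)·0.0000 - (-4)·0.0000) / (10.6) = 0.0000;  α ← (1−ω)·0.0000 + ω·0.0000 = 0.0000
  β: GS value = (0 - (2.3)·0.0000 - (0.9)·0.0000) / (4.2) = 0.0000;  β ← (1−ω)·0.0000 + ω·0.0000 = 0.0000
  γ: GS value = (5 - (-1)·0.0000 - (3.4)·0.0000) / (5.4) = 0.9259;  γ ← (1−ω)·0.0000 + ω·0.9259 = 0.5833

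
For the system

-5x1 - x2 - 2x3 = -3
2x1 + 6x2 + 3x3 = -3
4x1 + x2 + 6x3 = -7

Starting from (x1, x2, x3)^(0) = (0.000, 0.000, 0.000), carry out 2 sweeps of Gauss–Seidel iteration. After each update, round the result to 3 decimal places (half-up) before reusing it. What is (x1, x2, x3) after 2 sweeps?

(1.320, -0.215, -2.011)

Iteration 1:
  x1 = (-3 - (-1)·0.000 - (-2)·0.000) / (-5) = 0.600
  x2 = (-3 - (2)·0.600 - (3)·0.000) / (6) = -0.700
  x3 = (-7 - (4)·0.600 - (1)·-0.700) / (6) = -1.450
Iteration 2:
  x1 = (-3 - (-1)·-0.700 - (-2)·-1.450) / (-5) = 1.320
  x2 = (-3 - (2)·1.320 - (3)·-1.450) / (6) = -0.215
  x3 = (-7 - (4)·1.320 - (1)·-0.215) / (6) = -2.011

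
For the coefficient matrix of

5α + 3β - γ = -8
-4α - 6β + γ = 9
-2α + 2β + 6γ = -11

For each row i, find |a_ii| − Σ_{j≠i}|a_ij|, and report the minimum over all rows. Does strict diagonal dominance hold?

1

row 1: |5| − (3+1) = 1
row 2: |-6| − (4+1) = 1
row 3: |6| − (2+2) = 2
minimum over rows = 1 → strictly diagonally dominant (convergence guaranteed)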